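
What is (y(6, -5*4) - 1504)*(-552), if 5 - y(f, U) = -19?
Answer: 816960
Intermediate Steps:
y(f, U) = 24 (y(f, U) = 5 - 1*(-19) = 5 + 19 = 24)
(y(6, -5*4) - 1504)*(-552) = (24 - 1504)*(-552) = -1480*(-552) = 816960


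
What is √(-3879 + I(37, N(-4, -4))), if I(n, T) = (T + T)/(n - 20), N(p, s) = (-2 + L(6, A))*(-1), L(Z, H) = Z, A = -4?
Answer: I*√1121167/17 ≈ 62.285*I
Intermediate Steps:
N(p, s) = -4 (N(p, s) = (-2 + 6)*(-1) = 4*(-1) = -4)
I(n, T) = 2*T/(-20 + n) (I(n, T) = (2*T)/(-20 + n) = 2*T/(-20 + n))
√(-3879 + I(37, N(-4, -4))) = √(-3879 + 2*(-4)/(-20 + 37)) = √(-3879 + 2*(-4)/17) = √(-3879 + 2*(-4)*(1/17)) = √(-3879 - 8/17) = √(-65951/17) = I*√1121167/17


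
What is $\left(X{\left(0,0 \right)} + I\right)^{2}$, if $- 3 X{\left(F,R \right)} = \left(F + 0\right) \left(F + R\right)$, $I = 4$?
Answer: $16$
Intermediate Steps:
$X{\left(F,R \right)} = - \frac{F \left(F + R\right)}{3}$ ($X{\left(F,R \right)} = - \frac{\left(F + 0\right) \left(F + R\right)}{3} = - \frac{F \left(F + R\right)}{3}$)
$\left(X{\left(0,0 \right)} + I\right)^{2} = \left(\left(- \frac{1}{3}\right) 0 \left(0 + 0\right) + 4\right)^{2} = \left(\left(- \frac{1}{3}\right) 0 \cdot 0 + 4\right)^{2} = \left(0 + 4\right)^{2} = 4^{2} = 16$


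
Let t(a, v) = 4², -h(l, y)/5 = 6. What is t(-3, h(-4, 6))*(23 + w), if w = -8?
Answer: 240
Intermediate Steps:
h(l, y) = -30 (h(l, y) = -5*6 = -30)
t(a, v) = 16
t(-3, h(-4, 6))*(23 + w) = 16*(23 - 8) = 16*15 = 240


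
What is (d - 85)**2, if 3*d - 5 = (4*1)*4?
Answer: 6084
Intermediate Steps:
d = 7 (d = 5/3 + ((4*1)*4)/3 = 5/3 + (4*4)/3 = 5/3 + (1/3)*16 = 5/3 + 16/3 = 7)
(d - 85)**2 = (7 - 85)**2 = (-78)**2 = 6084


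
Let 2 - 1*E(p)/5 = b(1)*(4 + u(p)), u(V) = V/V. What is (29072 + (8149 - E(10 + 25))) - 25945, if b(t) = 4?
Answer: 11366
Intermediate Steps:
u(V) = 1
E(p) = -90 (E(p) = 10 - 20*(4 + 1) = 10 - 20*5 = 10 - 5*20 = 10 - 100 = -90)
(29072 + (8149 - E(10 + 25))) - 25945 = (29072 + (8149 - 1*(-90))) - 25945 = (29072 + (8149 + 90)) - 25945 = (29072 + 8239) - 25945 = 37311 - 25945 = 11366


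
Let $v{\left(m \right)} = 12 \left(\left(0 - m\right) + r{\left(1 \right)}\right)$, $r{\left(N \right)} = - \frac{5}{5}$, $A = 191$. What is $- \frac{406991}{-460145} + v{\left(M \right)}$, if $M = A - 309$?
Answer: $\frac{646450571}{460145} \approx 1404.9$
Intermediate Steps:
$M = -118$ ($M = 191 - 309 = -118$)
$r{\left(N \right)} = -1$ ($r{\left(N \right)} = \left(-5\right) \frac{1}{5} = -1$)
$v{\left(m \right)} = -12 - 12 m$ ($v{\left(m \right)} = 12 \left(\left(0 - m\right) - 1\right) = 12 \left(- m - 1\right) = 12 \left(-1 - m\right) = -12 - 12 m$)
$- \frac{406991}{-460145} + v{\left(M \right)} = - \frac{406991}{-460145} - -1404 = \left(-406991\right) \left(- \frac{1}{460145}\right) + \left(-12 + 1416\right) = \frac{406991}{460145} + 1404 = \frac{646450571}{460145}$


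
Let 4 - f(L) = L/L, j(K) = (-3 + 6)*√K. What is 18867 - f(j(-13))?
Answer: 18864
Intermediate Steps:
j(K) = 3*√K
f(L) = 3 (f(L) = 4 - L/L = 4 - 1*1 = 4 - 1 = 3)
18867 - f(j(-13)) = 18867 - 1*3 = 18867 - 3 = 18864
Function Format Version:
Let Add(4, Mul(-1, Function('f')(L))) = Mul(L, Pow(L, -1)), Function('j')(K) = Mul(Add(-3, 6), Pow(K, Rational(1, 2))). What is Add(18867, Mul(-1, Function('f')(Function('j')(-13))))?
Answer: 18864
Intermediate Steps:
Function('j')(K) = Mul(3, Pow(K, Rational(1, 2)))
Function('f')(L) = 3 (Function('f')(L) = Add(4, Mul(-1, Mul(L, Pow(L, -1)))) = Add(4, Mul(-1, 1)) = Add(4, -1) = 3)
Add(18867, Mul(-1, Function('f')(Function('j')(-13)))) = Add(18867, Mul(-1, 3)) = Add(18867, -3) = 18864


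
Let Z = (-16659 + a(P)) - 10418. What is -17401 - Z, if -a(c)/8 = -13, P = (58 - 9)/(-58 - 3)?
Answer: 9572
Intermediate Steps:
P = -49/61 (P = 49/(-61) = 49*(-1/61) = -49/61 ≈ -0.80328)
a(c) = 104 (a(c) = -8*(-13) = 104)
Z = -26973 (Z = (-16659 + 104) - 10418 = -16555 - 10418 = -26973)
-17401 - Z = -17401 - 1*(-26973) = -17401 + 26973 = 9572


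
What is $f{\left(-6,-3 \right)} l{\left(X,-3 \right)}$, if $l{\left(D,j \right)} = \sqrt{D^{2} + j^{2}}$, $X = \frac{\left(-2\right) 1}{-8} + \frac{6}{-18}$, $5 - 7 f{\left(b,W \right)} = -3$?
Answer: $\frac{2 \sqrt{1297}}{21} \approx 3.4299$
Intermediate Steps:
$f{\left(b,W \right)} = \frac{8}{7}$ ($f{\left(b,W \right)} = \frac{5}{7} - - \frac{3}{7} = \frac{5}{7} + \frac{3}{7} = \frac{8}{7}$)
$X = - \frac{1}{12}$ ($X = \left(-2\right) \left(- \frac{1}{8}\right) + 6 \left(- \frac{1}{18}\right) = \frac{1}{4} - \frac{1}{3} = - \frac{1}{12} \approx -0.083333$)
$f{\left(-6,-3 \right)} l{\left(X,-3 \right)} = \frac{8 \sqrt{\left(- \frac{1}{12}\right)^{2} + \left(-3\right)^{2}}}{7} = \frac{8 \sqrt{\frac{1}{144} + 9}}{7} = \frac{8 \sqrt{\frac{1297}{144}}}{7} = \frac{8 \frac{\sqrt{1297}}{12}}{7} = \frac{2 \sqrt{1297}}{21}$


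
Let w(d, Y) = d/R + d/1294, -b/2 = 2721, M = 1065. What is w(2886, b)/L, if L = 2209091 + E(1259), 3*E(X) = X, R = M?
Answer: 3404037/1522474372420 ≈ 2.2359e-6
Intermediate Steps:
R = 1065
E(X) = X/3
b = -5442 (b = -2*2721 = -5442)
w(d, Y) = 2359*d/1378110 (w(d, Y) = d/1065 + d/1294 = 2359*d/1378110)
L = 6628532/3 (L = 2209091 + (⅓)*1259 = 2209091 + 1259/3 = 6628532/3 ≈ 2.2095e+6)
w(2886, b)/L = ((2359/1378110)*2886)/(6628532/3) = (1134679/229685)*(3/6628532) = 3404037/1522474372420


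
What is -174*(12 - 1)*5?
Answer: -9570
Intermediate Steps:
-174*(12 - 1)*5 = -1914*5 = -174*55 = -9570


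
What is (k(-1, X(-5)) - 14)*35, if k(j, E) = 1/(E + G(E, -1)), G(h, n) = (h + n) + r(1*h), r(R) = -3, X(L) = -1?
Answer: -2975/6 ≈ -495.83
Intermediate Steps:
G(h, n) = -3 + h + n (G(h, n) = (h + n) - 3 = -3 + h + n)
k(j, E) = 1/(-4 + 2*E) (k(j, E) = 1/(E + (-3 + E - 1)) = 1/(E + (-4 + E)) = 1/(-4 + 2*E))
(k(-1, X(-5)) - 14)*35 = (1/(2*(-2 - 1)) - 14)*35 = ((½)/(-3) - 14)*35 = ((½)*(-⅓) - 14)*35 = (-⅙ - 14)*35 = -85/6*35 = -2975/6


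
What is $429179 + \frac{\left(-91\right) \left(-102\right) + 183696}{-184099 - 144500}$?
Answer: $\frac{15669733027}{36511} \approx 4.2918 \cdot 10^{5}$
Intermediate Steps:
$429179 + \frac{\left(-91\right) \left(-102\right) + 183696}{-184099 - 144500} = 429179 + \frac{9282 + 183696}{-328599} = 429179 + 192978 \left(- \frac{1}{328599}\right) = 429179 - \frac{21442}{36511} = \frac{15669733027}{36511}$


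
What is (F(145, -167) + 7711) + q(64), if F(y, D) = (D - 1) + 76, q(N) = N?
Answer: 7683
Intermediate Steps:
F(y, D) = 75 + D (F(y, D) = (-1 + D) + 76 = 75 + D)
(F(145, -167) + 7711) + q(64) = ((75 - 167) + 7711) + 64 = (-92 + 7711) + 64 = 7619 + 64 = 7683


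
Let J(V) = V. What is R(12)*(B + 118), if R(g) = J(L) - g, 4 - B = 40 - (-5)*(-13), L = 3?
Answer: -1323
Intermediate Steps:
B = 29 (B = 4 - (40 - (-5)*(-13)) = 4 - (40 - 1*65) = 4 - (40 - 65) = 4 - 1*(-25) = 4 + 25 = 29)
R(g) = 3 - g
R(12)*(B + 118) = (3 - 1*12)*(29 + 118) = (3 - 12)*147 = -9*147 = -1323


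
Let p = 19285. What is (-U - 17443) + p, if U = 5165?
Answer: -3323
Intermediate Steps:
(-U - 17443) + p = (-1*5165 - 17443) + 19285 = (-5165 - 17443) + 19285 = -22608 + 19285 = -3323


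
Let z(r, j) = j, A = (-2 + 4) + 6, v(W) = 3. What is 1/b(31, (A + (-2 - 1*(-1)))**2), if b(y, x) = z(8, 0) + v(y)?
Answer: 1/3 ≈ 0.33333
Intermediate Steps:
A = 8 (A = 2 + 6 = 8)
b(y, x) = 3 (b(y, x) = 0 + 3 = 3)
1/b(31, (A + (-2 - 1*(-1)))**2) = 1/3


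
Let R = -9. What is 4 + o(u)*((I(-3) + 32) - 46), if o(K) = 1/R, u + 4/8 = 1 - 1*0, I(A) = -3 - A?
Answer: 50/9 ≈ 5.5556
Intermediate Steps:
u = ½ (u = -½ + (1 - 1*0) = -½ + (1 + 0) = -½ + 1 = ½ ≈ 0.50000)
o(K) = -⅑ (o(K) = 1/(-9) = -⅑)
4 + o(u)*((I(-3) + 32) - 46) = 4 - (((-3 - 1*(-3)) + 32) - 46)/9 = 4 - (((-3 + 3) + 32) - 46)/9 = 4 - ((0 + 32) - 46)/9 = 4 - (32 - 46)/9 = 4 - ⅑*(-14) = 4 + 14/9 = 50/9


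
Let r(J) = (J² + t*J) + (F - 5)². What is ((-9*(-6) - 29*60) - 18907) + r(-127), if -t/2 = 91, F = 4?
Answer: 18651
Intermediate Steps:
t = -182 (t = -2*91 = -182)
r(J) = 1 + J² - 182*J (r(J) = (J² - 182*J) + (4 - 5)² = (J² - 182*J) + (-1)² = (J² - 182*J) + 1 = 1 + J² - 182*J)
((-9*(-6) - 29*60) - 18907) + r(-127) = ((-9*(-6) - 29*60) - 18907) + (1 + (-127)² - 182*(-127)) = ((54 - 1740) - 18907) + (1 + 16129 + 23114) = (-1686 - 18907) + 39244 = -20593 + 39244 = 18651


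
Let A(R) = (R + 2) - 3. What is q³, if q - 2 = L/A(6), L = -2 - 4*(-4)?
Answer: 13824/125 ≈ 110.59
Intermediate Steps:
L = 14 (L = -2 + 16 = 14)
A(R) = -1 + R (A(R) = (2 + R) - 3 = -1 + R)
q = 24/5 (q = 2 + 14/(-1 + 6) = 2 + 14/5 = 24/5 ≈ 4.8000)
q³ = (24/5)³ = 13824/125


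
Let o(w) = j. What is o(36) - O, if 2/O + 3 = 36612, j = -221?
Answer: -8090591/36609 ≈ -221.00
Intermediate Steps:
O = 2/36609 (O = 2/(-3 + 36612) = 2/36609 ≈ 5.4631e-5)
o(w) = -221
o(36) - O = -221 - 1*2/36609 = -221 - 2/36609 = -8090591/36609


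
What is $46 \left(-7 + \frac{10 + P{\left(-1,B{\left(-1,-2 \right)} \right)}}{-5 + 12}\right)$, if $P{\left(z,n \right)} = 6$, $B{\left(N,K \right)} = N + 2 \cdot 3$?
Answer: $- \frac{1518}{7} \approx -216.86$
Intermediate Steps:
$B{\left(N,K \right)} = 6 + N$ ($B{\left(N,K \right)} = N + 6 = 6 + N$)
$46 \left(-7 + \frac{10 + P{\left(-1,B{\left(-1,-2 \right)} \right)}}{-5 + 12}\right) = 46 \left(-7 + \frac{10 + 6}{-5 + 12}\right) = 46 \left(-7 + \frac{16}{7}\right) = 46 \left(- \frac{33}{7}\right) = - \frac{1518}{7}$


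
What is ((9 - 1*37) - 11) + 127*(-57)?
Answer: -7278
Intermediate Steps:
((9 - 1*37) - 11) + 127*(-57) = ((9 - 37) - 11) - 7239 = (-28 - 11) - 7239 = -39 - 7239 = -7278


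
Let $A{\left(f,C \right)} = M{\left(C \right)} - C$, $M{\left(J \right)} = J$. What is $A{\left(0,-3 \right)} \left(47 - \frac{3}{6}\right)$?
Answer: $0$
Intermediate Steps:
$A{\left(f,C \right)} = 0$ ($A{\left(f,C \right)} = C - C = 0$)
$A{\left(0,-3 \right)} \left(47 - \frac{3}{6}\right) = 0 \left(47 - \frac{3}{6}\right) = 0 \left(47 - \frac{1}{2}\right) = 0 \cdot \frac{93}{2} = 0$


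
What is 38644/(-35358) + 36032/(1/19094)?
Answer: 12163063727110/17679 ≈ 6.8799e+8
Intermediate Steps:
38644/(-35358) + 36032/(1/19094) = 38644*(-1/35358) + 36032/(1/19094) = -19322/17679 + 36032*19094 = -19322/17679 + 687995008 = 12163063727110/17679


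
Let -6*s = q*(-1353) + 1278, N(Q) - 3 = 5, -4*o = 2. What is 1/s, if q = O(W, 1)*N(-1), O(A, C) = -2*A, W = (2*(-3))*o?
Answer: -1/11037 ≈ -9.0604e-5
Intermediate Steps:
o = -1/2 (o = -1/4*2 = -1/2 ≈ -0.50000)
N(Q) = 8 (N(Q) = 3 + 5 = 8)
W = 3 (W = (2*(-3))*(-1/2) = -6*(-1/2) = 3)
q = -48 (q = -2*3*8 = -6*8 = -48)
s = -11037 (s = -(-48*(-1353) + 1278)/6 = -(64944 + 1278)/6 = -1/6*66222 = -11037)
1/s = 1/(-11037) = -1/11037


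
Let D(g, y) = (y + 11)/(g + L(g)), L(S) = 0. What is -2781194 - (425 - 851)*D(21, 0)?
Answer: -19466796/7 ≈ -2.7810e+6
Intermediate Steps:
D(g, y) = (11 + y)/g (D(g, y) = (y + 11)/(g + 0) = (11 + y)/g)
-2781194 - (425 - 851)*D(21, 0) = -2781194 - (425 - 851)*(11 + 0)/21 = -2781194 - (-426)*(1/21)*11 = -2781194 - (-426)*11/21 = -2781194 - 1*(-1562/7) = -2781194 + 1562/7 = -19466796/7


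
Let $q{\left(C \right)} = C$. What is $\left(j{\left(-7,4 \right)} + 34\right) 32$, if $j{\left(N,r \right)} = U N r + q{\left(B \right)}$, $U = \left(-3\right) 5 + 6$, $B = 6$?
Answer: $9344$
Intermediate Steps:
$U = -9$ ($U = -15 + 6 = -9$)
$j{\left(N,r \right)} = 6 - 9 N r$ ($j{\left(N,r \right)} = - 9 N r + 6 = 6 - 9 N r$)
$\left(j{\left(-7,4 \right)} + 34\right) 32 = \left(\left(6 - \left(-63\right) 4\right) + 34\right) 32 = \left(\left(6 + 252\right) + 34\right) 32 = \left(258 + 34\right) 32 = 292 \cdot 32 = 9344$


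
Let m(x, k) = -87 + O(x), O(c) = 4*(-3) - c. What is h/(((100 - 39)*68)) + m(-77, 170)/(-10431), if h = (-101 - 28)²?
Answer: 2847107/709308 ≈ 4.0139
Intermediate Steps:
O(c) = -12 - c
m(x, k) = -99 - x (m(x, k) = -87 + (-12 - x) = -99 - x)
h = 16641 (h = (-129)² = 16641)
h/(((100 - 39)*68)) + m(-77, 170)/(-10431) = 16641/(((100 - 39)*68)) + (-99 - 1*(-77))/(-10431) = 16641/((61*68)) + (-99 + 77)*(-1/10431) = 16641/4148 - 22*(-1/10431) = 16641*(1/4148) + 22/10431 = 16641/4148 + 22/10431 = 2847107/709308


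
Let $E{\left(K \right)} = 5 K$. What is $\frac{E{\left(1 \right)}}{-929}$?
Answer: $- \frac{5}{929} \approx -0.0053821$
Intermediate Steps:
$\frac{E{\left(1 \right)}}{-929} = \frac{5 \cdot 1}{-929} = 5 \left(- \frac{1}{929}\right) = - \frac{5}{929}$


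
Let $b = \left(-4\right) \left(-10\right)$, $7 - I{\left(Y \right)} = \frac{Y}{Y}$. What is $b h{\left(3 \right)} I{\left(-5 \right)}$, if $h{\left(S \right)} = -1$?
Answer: $-240$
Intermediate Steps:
$I{\left(Y \right)} = 6$ ($I{\left(Y \right)} = 7 - \frac{Y}{Y} = 7 - 1 = 6$)
$b = 40$
$b h{\left(3 \right)} I{\left(-5 \right)} = 40 \left(-1\right) 6 = \left(-40\right) 6 = -240$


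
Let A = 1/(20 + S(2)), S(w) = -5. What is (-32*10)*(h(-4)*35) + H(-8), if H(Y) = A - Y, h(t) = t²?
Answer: -2687879/15 ≈ -1.7919e+5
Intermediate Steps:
A = 1/15 (A = 1/(20 - 5) = 1/15 ≈ 0.066667)
H(Y) = 1/15 - Y
(-32*10)*(h(-4)*35) + H(-8) = (-32*10)*((-4)²*35) + (1/15 - 1*(-8)) = -5120*35 + (1/15 + 8) = -320*560 + 121/15 = -179200 + 121/15 = -2687879/15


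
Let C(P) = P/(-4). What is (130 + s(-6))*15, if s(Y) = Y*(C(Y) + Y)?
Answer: 2355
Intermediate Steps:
C(P) = -P/4 (C(P) = P*(-1/4) = -P/4)
s(Y) = 3*Y**2/4 (s(Y) = Y*(-Y/4 + Y) = Y*(3*Y/4) = 3*Y**2/4)
(130 + s(-6))*15 = (130 + (3/4)*(-6)**2)*15 = (130 + (3/4)*36)*15 = (130 + 27)*15 = 157*15 = 2355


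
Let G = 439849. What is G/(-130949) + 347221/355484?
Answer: -110891039187/46550274316 ≈ -2.3822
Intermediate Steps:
G/(-130949) + 347221/355484 = 439849/(-130949) + 347221/355484 = 439849*(-1/130949) + 347221*(1/355484) = -439849/130949 + 347221/355484 = -110891039187/46550274316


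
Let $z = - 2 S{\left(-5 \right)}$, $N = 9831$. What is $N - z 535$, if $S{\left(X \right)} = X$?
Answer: $4481$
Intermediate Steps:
$z = 10$ ($z = \left(-2\right) \left(-5\right) = 10$)
$N - z 535 = 9831 - 10 \cdot 535 = 9831 - 5350 = 4481$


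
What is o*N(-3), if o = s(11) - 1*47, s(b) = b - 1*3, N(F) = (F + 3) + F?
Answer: 117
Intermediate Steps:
N(F) = 3 + 2*F (N(F) = (3 + F) + F = 3 + 2*F)
s(b) = -3 + b (s(b) = b - 3 = -3 + b)
o = -39 (o = (-3 + 11) - 1*47 = 8 - 47 = -39)
o*N(-3) = -39*(3 + 2*(-3)) = -39*(3 - 6) = -39*(-3) = 117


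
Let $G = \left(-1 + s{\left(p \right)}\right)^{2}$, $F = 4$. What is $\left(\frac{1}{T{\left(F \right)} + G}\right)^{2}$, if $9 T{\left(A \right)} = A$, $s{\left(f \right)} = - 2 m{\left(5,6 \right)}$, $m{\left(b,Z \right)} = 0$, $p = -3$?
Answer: $\frac{81}{169} \approx 0.47929$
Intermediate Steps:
$s{\left(f \right)} = 0$ ($s{\left(f \right)} = \left(-2\right) 0 = 0$)
$T{\left(A \right)} = \frac{A}{9}$
$G = 1$ ($G = \left(-1 + 0\right)^{2} = \left(-1\right)^{2} = 1$)
$\left(\frac{1}{T{\left(F \right)} + G}\right)^{2} = \left(\frac{1}{\frac{1}{9} \cdot 4 + 1}\right)^{2} = \left(\frac{1}{\frac{4}{9} + 1}\right)^{2} = \left(\frac{1}{\frac{13}{9}}\right)^{2} = \left(\frac{9}{13}\right)^{2} = \frac{81}{169}$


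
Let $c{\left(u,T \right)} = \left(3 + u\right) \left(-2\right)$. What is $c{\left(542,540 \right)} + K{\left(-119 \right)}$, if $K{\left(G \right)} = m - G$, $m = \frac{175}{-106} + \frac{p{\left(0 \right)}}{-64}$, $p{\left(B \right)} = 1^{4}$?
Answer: $- \frac{3299285}{3392} \approx -972.67$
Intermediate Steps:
$p{\left(B \right)} = 1$
$m = - \frac{5653}{3392}$ ($m = \frac{175}{-106} + 1 \frac{1}{-64} = 175 \left(- \frac{1}{106}\right) + 1 \left(- \frac{1}{64}\right) = - \frac{175}{106} - \frac{1}{64} = - \frac{5653}{3392} \approx -1.6666$)
$K{\left(G \right)} = - \frac{5653}{3392} - G$
$c{\left(u,T \right)} = -6 - 2 u$
$c{\left(542,540 \right)} + K{\left(-119 \right)} = \left(-6 - 1084\right) - - \frac{397995}{3392} = \left(-6 - 1084\right) + \left(- \frac{5653}{3392} + 119\right) = -1090 + \frac{397995}{3392} = - \frac{3299285}{3392}$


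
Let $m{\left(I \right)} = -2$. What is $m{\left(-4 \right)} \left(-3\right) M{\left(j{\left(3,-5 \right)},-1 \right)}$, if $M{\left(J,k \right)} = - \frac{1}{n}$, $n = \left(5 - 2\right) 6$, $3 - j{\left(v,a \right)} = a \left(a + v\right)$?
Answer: $- \frac{1}{3} \approx -0.33333$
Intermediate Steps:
$j{\left(v,a \right)} = 3 - a \left(a + v\right)$
$n = 18$ ($n = 3 \cdot 6 = 18$)
$M{\left(J,k \right)} = - \frac{1}{18}$
$m{\left(-4 \right)} \left(-3\right) M{\left(j{\left(3,-5 \right)},-1 \right)} = \left(-2\right) \left(-3\right) \left(- \frac{1}{18}\right) = 6 \left(- \frac{1}{18}\right) = - \frac{1}{3}$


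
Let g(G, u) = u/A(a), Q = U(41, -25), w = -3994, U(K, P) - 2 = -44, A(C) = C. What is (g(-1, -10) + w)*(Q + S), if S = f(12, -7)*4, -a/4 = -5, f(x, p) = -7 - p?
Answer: 167769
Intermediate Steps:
a = 20 (a = -4*(-5) = 20)
U(K, P) = -42 (U(K, P) = 2 - 44 = -42)
S = 0 (S = (-7 - 1*(-7))*4 = (-7 + 7)*4 = 0*4 = 0)
Q = -42
g(G, u) = u/20
(g(-1, -10) + w)*(Q + S) = ((1/20)*(-10) - 3994)*(-42 + 0) = (-½ - 3994)*(-42) = -7989/2*(-42) = 167769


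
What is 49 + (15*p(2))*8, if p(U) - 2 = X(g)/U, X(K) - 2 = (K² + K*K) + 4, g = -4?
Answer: 2569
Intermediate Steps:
X(K) = 6 + 2*K² (X(K) = 2 + ((K² + K*K) + 4) = 2 + ((K² + K²) + 4) = 2 + (2*K² + 4) = 2 + (4 + 2*K²) = 6 + 2*K²)
p(U) = 2 + 38/U (p(U) = 2 + (6 + 2*(-4)²)/U = 2 + (6 + 2*16)/U = 2 + (6 + 32)/U = 2 + 38/U)
49 + (15*p(2))*8 = 49 + (15*(2 + 38/2))*8 = 49 + (15*(2 + 38*(½)))*8 = 49 + (15*(2 + 19))*8 = 49 + (15*21)*8 = 49 + 315*8 = 49 + 2520 = 2569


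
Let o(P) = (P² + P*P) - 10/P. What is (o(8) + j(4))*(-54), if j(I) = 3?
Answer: -14013/2 ≈ -7006.5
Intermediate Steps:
o(P) = -10/P + 2*P² (o(P) = (P² + P²) - 10/P = 2*P² - 10/P = -10/P + 2*P²)
(o(8) + j(4))*(-54) = (2*(-5 + 8³)/8 + 3)*(-54) = (2*(⅛)*(-5 + 512) + 3)*(-54) = (2*(⅛)*507 + 3)*(-54) = (507/4 + 3)*(-54) = (519/4)*(-54) = -14013/2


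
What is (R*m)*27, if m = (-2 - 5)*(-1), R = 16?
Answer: 3024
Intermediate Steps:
m = 7 (m = -7*(-1) = 7)
(R*m)*27 = (16*7)*27 = 112*27 = 3024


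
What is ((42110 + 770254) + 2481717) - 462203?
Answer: 2831878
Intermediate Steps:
((42110 + 770254) + 2481717) - 462203 = (812364 + 2481717) - 462203 = 3294081 - 462203 = 2831878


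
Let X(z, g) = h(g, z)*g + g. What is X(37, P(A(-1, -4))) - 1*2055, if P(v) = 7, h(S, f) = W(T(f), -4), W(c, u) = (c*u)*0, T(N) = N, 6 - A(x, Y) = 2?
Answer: -2048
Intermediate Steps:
A(x, Y) = 4 (A(x, Y) = 6 - 1*2 = 6 - 2 = 4)
W(c, u) = 0
h(S, f) = 0
X(z, g) = g (X(z, g) = 0*g + g = 0 + g = g)
X(37, P(A(-1, -4))) - 1*2055 = 7 - 1*2055 = 7 - 2055 = -2048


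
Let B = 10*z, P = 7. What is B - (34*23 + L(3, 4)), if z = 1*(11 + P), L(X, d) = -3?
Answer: -599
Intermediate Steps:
z = 18 (z = 1*(11 + 7) = 1*18 = 18)
B = 180 (B = 10*18 = 180)
B - (34*23 + L(3, 4)) = 180 - (34*23 - 3) = 180 - (782 - 3) = 180 - 1*779 = 180 - 779 = -599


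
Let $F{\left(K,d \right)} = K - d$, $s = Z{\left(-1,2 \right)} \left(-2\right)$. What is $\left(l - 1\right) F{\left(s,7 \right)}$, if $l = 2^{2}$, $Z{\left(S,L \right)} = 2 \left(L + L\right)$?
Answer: $-69$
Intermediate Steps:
$Z{\left(S,L \right)} = 4 L$ ($Z{\left(S,L \right)} = 2 \cdot 2 L = 4 L$)
$l = 4$
$s = -16$ ($s = 4 \cdot 2 \left(-2\right) = 8 \left(-2\right) = -16$)
$\left(l - 1\right) F{\left(s,7 \right)} = \left(4 - 1\right) \left(-16 - 7\right) = 3 \left(-16 - 7\right) = 3 \left(-23\right) = -69$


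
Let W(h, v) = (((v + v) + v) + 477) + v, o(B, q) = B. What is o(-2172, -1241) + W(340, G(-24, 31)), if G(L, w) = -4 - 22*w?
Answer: -4439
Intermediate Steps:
W(h, v) = 477 + 4*v (W(h, v) = ((2*v + v) + 477) + v = (3*v + 477) + v = (477 + 3*v) + v = 477 + 4*v)
o(-2172, -1241) + W(340, G(-24, 31)) = -2172 + (477 + 4*(-4 - 22*31)) = -2172 + (477 + 4*(-4 - 682)) = -2172 + (477 + 4*(-686)) = -2172 + (477 - 2744) = -2172 - 2267 = -4439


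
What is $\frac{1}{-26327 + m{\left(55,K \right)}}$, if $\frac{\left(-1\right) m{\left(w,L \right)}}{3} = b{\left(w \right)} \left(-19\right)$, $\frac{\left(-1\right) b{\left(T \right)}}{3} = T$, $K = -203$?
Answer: $- \frac{1}{35732} \approx -2.7986 \cdot 10^{-5}$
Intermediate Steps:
$b{\left(T \right)} = - 3 T$
$m{\left(w,L \right)} = - 171 w$ ($m{\left(w,L \right)} = - 3 - 3 w \left(-19\right) = - 3 \cdot 57 w = - 171 w$)
$\frac{1}{-26327 + m{\left(55,K \right)}} = \frac{1}{-26327 - 9405} = \frac{1}{-35732} = - \frac{1}{35732}$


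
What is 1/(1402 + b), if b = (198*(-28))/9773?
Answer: 9773/13696202 ≈ 0.00071356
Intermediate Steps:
b = -5544/9773 (b = -5544*1/9773 = -5544/9773 ≈ -0.56728)
1/(1402 + b) = 1/(1402 - 5544/9773) = 1/(13696202/9773) = 9773/13696202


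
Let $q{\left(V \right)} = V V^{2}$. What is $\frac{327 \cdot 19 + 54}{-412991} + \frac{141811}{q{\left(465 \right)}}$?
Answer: $- \frac{571546498174}{41524025223375} \approx -0.013764$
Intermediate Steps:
$q{\left(V \right)} = V^{3}$
$\frac{327 \cdot 19 + 54}{-412991} + \frac{141811}{q{\left(465 \right)}} = \frac{327 \cdot 19 + 54}{-412991} + \frac{141811}{465^{3}} = \left(6213 + 54\right) \left(- \frac{1}{412991}\right) + \frac{141811}{100544625} = 6267 \left(- \frac{1}{412991}\right) + 141811 \cdot \frac{1}{100544625} = - \frac{6267}{412991} + \frac{141811}{100544625} = - \frac{571546498174}{41524025223375}$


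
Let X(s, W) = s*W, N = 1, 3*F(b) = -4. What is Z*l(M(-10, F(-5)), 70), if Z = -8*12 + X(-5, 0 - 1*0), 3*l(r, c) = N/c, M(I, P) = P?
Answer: -16/35 ≈ -0.45714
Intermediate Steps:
F(b) = -4/3 (F(b) = (⅓)*(-4) = -4/3)
X(s, W) = W*s
l(r, c) = 1/(3*c) (l(r, c) = (1/c)/3 = 1/(3*c))
Z = -96 (Z = -8*12 + (0 - 1*0)*(-5) = -96 + (0 + 0)*(-5) = -96 + 0*(-5) = -96 + 0 = -96)
Z*l(M(-10, F(-5)), 70) = -32/70 = -96*1/210 = -16/35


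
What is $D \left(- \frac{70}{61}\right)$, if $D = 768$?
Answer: $- \frac{53760}{61} \approx -881.31$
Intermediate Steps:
$D \left(- \frac{70}{61}\right) = 768 \left(- \frac{70}{61}\right) = - \frac{53760}{61}$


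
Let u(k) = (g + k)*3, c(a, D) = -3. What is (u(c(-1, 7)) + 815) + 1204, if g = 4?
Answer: 2022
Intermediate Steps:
u(k) = 12 + 3*k (u(k) = (4 + k)*3 = 12 + 3*k)
(u(c(-1, 7)) + 815) + 1204 = ((12 + 3*(-3)) + 815) + 1204 = ((12 - 9) + 815) + 1204 = (3 + 815) + 1204 = 818 + 1204 = 2022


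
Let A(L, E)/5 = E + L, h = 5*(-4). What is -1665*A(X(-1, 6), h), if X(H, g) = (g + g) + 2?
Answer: 49950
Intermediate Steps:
X(H, g) = 2 + 2*g (X(H, g) = 2*g + 2 = 2 + 2*g)
h = -20
A(L, E) = 5*E + 5*L (A(L, E) = 5*(E + L) = 5*E + 5*L)
-1665*A(X(-1, 6), h) = -1665*(5*(-20) + 5*(2 + 2*6)) = -1665*(-100 + 5*(2 + 12)) = -1665*(-100 + 5*14) = -1665*(-100 + 70) = -1665*(-30) = 49950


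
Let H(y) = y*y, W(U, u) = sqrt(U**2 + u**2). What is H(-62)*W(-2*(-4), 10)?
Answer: 7688*sqrt(41) ≈ 49227.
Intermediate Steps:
H(y) = y**2
H(-62)*W(-2*(-4), 10) = (-62)**2*sqrt((-2*(-4))**2 + 10**2) = 3844*sqrt(8**2 + 100) = 3844*sqrt(64 + 100) = 3844*sqrt(164) = 3844*(2*sqrt(41)) = 7688*sqrt(41)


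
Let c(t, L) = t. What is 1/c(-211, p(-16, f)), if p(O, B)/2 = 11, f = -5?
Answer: -1/211 ≈ -0.0047393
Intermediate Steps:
p(O, B) = 22 (p(O, B) = 2*11 = 22)
1/c(-211, p(-16, f)) = 1/(-211) = -1/211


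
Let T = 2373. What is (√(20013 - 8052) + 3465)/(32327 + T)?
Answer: 693/6940 + 3*√1329/34700 ≈ 0.10301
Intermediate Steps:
(√(20013 - 8052) + 3465)/(32327 + T) = (√(20013 - 8052) + 3465)/(32327 + 2373) = (√11961 + 3465)/34700 = (3*√1329 + 3465)*(1/34700) = (3465 + 3*√1329)*(1/34700) = 693/6940 + 3*√1329/34700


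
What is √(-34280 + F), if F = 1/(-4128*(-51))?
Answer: I*√10551107564618/17544 ≈ 185.15*I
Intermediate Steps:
F = 1/210528 ≈ 4.7500e-6
√(-34280 + F) = √(-34280 + 1/210528) = √(-7216899839/210528) = I*√10551107564618/17544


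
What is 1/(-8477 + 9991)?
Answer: 1/1514 ≈ 0.00066050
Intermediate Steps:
1/(-8477 + 9991) = 1/1514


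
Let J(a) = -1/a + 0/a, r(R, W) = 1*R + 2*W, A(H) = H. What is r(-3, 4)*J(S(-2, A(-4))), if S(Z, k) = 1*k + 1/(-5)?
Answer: 25/21 ≈ 1.1905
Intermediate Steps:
S(Z, k) = -1/5 + k (S(Z, k) = k - 1/5 = -1/5 + k)
r(R, W) = R + 2*W
J(a) = -1/a (J(a) = -1/a + 0 = -1/a)
r(-3, 4)*J(S(-2, A(-4))) = (-3 + 2*4)*(-1/(-1/5 - 4)) = (-3 + 8)*(-1/(-21/5)) = 5*(-1*(-5/21)) = 5*(5/21) = 25/21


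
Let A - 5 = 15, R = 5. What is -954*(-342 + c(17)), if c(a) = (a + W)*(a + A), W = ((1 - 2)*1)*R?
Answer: -97308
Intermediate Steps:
A = 20 (A = 5 + 15 = 20)
W = -5 (W = ((1 - 2)*1)*5 = -1*1*5 = -1*5 = -5)
c(a) = (-5 + a)*(20 + a) (c(a) = (a - 5)*(a + 20) = (-5 + a)*(20 + a))
-954*(-342 + c(17)) = -954*(-342 + (-100 + 17² + 15*17)) = -954*(-342 + (-100 + 289 + 255)) = -954*(-342 + 444) = -954*102 = -97308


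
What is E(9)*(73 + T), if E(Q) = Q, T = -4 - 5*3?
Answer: 486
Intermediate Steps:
T = -19 (T = -4 - 15 = -19)
E(9)*(73 + T) = 9*(73 - 19) = 9*54 = 486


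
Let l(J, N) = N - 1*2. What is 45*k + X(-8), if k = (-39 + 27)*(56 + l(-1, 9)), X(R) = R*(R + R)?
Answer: -33892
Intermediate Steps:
l(J, N) = -2 + N (l(J, N) = N - 2 = -2 + N)
X(R) = 2*R² (X(R) = R*(2*R) = 2*R²)
k = -756 (k = (-39 + 27)*(56 + (-2 + 9)) = -12*(56 + 7) = -12*63 = -756)
45*k + X(-8) = 45*(-756) + 2*(-8)² = -34020 + 2*64 = -34020 + 128 = -33892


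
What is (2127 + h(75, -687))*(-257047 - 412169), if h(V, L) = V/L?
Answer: -325947006528/229 ≈ -1.4233e+9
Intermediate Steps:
(2127 + h(75, -687))*(-257047 - 412169) = (2127 + 75/(-687))*(-257047 - 412169) = (2127 + 75*(-1/687))*(-669216) = (2127 - 25/229)*(-669216) = (487058/229)*(-669216) = -325947006528/229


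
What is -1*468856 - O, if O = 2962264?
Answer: -3431120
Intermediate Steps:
-1*468856 - O = -1*468856 - 1*2962264 = -468856 - 2962264 = -3431120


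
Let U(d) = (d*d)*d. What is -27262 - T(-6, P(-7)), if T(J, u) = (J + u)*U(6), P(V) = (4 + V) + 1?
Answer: -25534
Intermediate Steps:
U(d) = d³ (U(d) = d²*d = d³)
P(V) = 5 + V
T(J, u) = 216*J + 216*u (T(J, u) = (J + u)*6³ = (J + u)*216 = 216*J + 216*u)
-27262 - T(-6, P(-7)) = -27262 - (216*(-6) + 216*(5 - 7)) = -27262 - (-1296 + 216*(-2)) = -27262 - (-1296 - 432) = -27262 - 1*(-1728) = -27262 + 1728 = -25534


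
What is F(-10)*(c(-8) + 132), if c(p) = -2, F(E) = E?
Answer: -1300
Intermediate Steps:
F(-10)*(c(-8) + 132) = -10*(-2 + 132) = -10*130 = -1300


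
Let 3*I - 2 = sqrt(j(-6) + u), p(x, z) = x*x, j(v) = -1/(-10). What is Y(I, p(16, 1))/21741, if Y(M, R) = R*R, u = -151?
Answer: 65536/21741 ≈ 3.0144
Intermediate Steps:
j(v) = 1/10 (j(v) = -1*(-1/10) = 1/10)
p(x, z) = x**2
I = 2/3 + I*sqrt(15090)/30 (I = 2/3 + sqrt(1/10 - 151)/3 = 2/3 + sqrt(-1509/10)/3 = 2/3 + (I*sqrt(15090)/10)/3 = 2/3 + I*sqrt(15090)/30 ≈ 0.66667 + 4.0947*I)
Y(M, R) = R**2
Y(I, p(16, 1))/21741 = (16**2)**2/21741 = 256**2*(1/21741) = 65536*(1/21741) = 65536/21741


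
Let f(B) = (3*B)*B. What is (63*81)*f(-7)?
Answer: 750141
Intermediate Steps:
f(B) = 3*B**2
(63*81)*f(-7) = (63*81)*(3*(-7)**2) = 5103*(3*49) = 5103*147 = 750141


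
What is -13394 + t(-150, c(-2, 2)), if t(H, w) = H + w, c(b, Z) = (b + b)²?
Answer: -13528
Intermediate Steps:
c(b, Z) = 4*b² (c(b, Z) = (2*b)² = 4*b²)
-13394 + t(-150, c(-2, 2)) = -13394 + (-150 + 4*(-2)²) = -13394 + (-150 + 4*4) = -13394 + (-150 + 16) = -13394 - 134 = -13528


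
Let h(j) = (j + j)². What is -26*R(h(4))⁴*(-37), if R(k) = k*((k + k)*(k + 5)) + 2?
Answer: 98205849359893132812500000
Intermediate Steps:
h(j) = 4*j² (h(j) = (2*j)² = 4*j²)
R(k) = 2 + 2*k²*(5 + k) (R(k) = k*((2*k)*(5 + k)) + 2 = k*(2*k*(5 + k)) + 2 = 2*k²*(5 + k) + 2 = 2 + 2*k²*(5 + k))
-26*R(h(4))⁴*(-37) = -26*(2 + 2*(4*4²)³ + 10*(4*4²)²)⁴*(-37) = -26*(2 + 2*(4*16)³ + 10*(4*16)²)⁴*(-37) = -26*(2 + 2*64³ + 10*64²)⁴*(-37) = -26*(2 + 2*262144 + 10*4096)⁴*(-37) = -26*(2 + 524288 + 40960)⁴*(-37) = -26*565250⁴*(-37) = -26*102085082494691406250000*(-37) = -2654212144861976562500000*(-37) = 98205849359893132812500000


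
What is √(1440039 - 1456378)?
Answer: I*√16339 ≈ 127.82*I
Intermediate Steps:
√(1440039 - 1456378) = √(-16339) = I*√16339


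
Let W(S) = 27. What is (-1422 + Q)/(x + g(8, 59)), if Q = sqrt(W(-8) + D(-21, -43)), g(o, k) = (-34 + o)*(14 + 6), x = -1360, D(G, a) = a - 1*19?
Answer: 711/940 - I*sqrt(35)/1880 ≈ 0.75638 - 0.0031468*I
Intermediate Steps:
D(G, a) = -19 + a (D(G, a) = a - 19 = -19 + a)
g(o, k) = -680 + 20*o (g(o, k) = (-34 + o)*20 = -680 + 20*o)
Q = I*sqrt(35) (Q = sqrt(27 + (-19 - 43)) = sqrt(27 - 62) = sqrt(-35) = I*sqrt(35) ≈ 5.9161*I)
(-1422 + Q)/(x + g(8, 59)) = (-1422 + I*sqrt(35))/(-1360 + (-680 + 20*8)) = (-1422 + I*sqrt(35))/(-1360 + (-680 + 160)) = (-1422 + I*sqrt(35))/(-1360 - 520) = (-1422 + I*sqrt(35))/(-1880) = (-1422 + I*sqrt(35))*(-1/1880) = 711/940 - I*sqrt(35)/1880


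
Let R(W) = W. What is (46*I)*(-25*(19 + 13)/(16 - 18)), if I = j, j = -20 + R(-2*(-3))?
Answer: -257600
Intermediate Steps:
j = -14 (j = -20 - 2*(-3) = -20 + 6 = -14)
I = -14
(46*I)*(-25*(19 + 13)/(16 - 18)) = (46*(-14))*(-25*(19 + 13)/(16 - 18)) = -(-16100)/((-2/32)) = -(-16100)/((-2*1/32)) = -(-16100)/(-1/16) = -(-16100)*(-16) = -644*400 = -257600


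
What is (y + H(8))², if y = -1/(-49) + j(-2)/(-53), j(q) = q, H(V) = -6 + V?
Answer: 28569025/6744409 ≈ 4.2360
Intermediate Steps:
y = 151/2597 (y = -1/(-49) - 2/(-53) = -1*(-1/49) - 2*(-1/53) = 1/49 + 2/53 = 151/2597 ≈ 0.058144)
(y + H(8))² = (151/2597 + (-6 + 8))² = (151/2597 + 2)² = (5345/2597)² = 28569025/6744409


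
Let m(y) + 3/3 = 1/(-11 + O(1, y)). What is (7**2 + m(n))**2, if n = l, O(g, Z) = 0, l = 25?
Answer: 277729/121 ≈ 2295.3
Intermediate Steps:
n = 25
m(y) = -12/11 (m(y) = -1 + 1/(-11 + 0) = -1 + 1/(-11) = -1 - 1/11 = -12/11)
(7**2 + m(n))**2 = (7**2 - 12/11)**2 = (49 - 12/11)**2 = (527/11)**2 = 277729/121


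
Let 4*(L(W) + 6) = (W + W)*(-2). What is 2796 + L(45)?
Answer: 2745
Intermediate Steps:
L(W) = -6 - W (L(W) = -6 + ((W + W)*(-2))/4 = -6 + ((2*W)*(-2))/4 = -6 + (-4*W)/4 = -6 - W)
2796 + L(45) = 2796 + (-6 - 1*45) = 2796 + (-6 - 45) = 2796 - 51 = 2745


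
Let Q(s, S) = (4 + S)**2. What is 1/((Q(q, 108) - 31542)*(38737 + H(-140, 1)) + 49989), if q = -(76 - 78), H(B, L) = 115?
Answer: -1/738060307 ≈ -1.3549e-9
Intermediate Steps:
q = 2 (q = -1*(-2) = 2)
1/((Q(q, 108) - 31542)*(38737 + H(-140, 1)) + 49989) = 1/(((4 + 108)**2 - 31542)*(38737 + 115) + 49989) = 1/((112**2 - 31542)*38852 + 49989) = 1/((12544 - 31542)*38852 + 49989) = 1/(-18998*38852 + 49989) = 1/(-738110296 + 49989) = 1/(-738060307) = -1/738060307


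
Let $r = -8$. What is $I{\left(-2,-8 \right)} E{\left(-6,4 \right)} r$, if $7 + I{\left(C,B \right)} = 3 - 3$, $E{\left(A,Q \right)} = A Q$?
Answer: $-1344$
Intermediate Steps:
$I{\left(C,B \right)} = -7$ ($I{\left(C,B \right)} = -7 + \left(3 - 3\right) = -7 + 0 = -7$)
$I{\left(-2,-8 \right)} E{\left(-6,4 \right)} r = - 7 \left(\left(-6\right) 4\right) \left(-8\right) = \left(-7\right) \left(-24\right) \left(-8\right) = 168 \left(-8\right) = -1344$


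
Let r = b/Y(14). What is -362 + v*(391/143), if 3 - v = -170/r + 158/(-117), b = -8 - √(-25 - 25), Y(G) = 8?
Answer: (-29288015*√2 + 109076744*I)/(16731*(-8*I + 5*√2)) ≈ -611.06 + 230.65*I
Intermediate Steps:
b = -8 - 5*I*√2 (b = -8 - √(-50) = -8 - 5*I*√2 ≈ -8.0 - 7.0711*I)
r = -1 - 5*I*√2/8 (r = (-8 - 5*I*√2)/8 = (-8 - 5*I*√2)*(⅛) = -1 - 5*I*√2/8 ≈ -1.0 - 0.88388*I)
v = 509/117 + 170/(-1 - 5*I*√2/8) (v = 3 - (-170/(-1 - 5*I*√2/8) + 158/(-117)) = 3 - (-170/(-1 - 5*I*√2/8) + 158*(-1/117)) = 3 - (-170/(-1 - 5*I*√2/8) - 158/117) = 3 - (-158/117 - 170/(-1 - 5*I*√2/8)) = 3 + (158/117 + 170/(-1 - 5*I*√2/8)) = 509/117 + 170/(-1 - 5*I*√2/8) ≈ -91.088 + 84.357*I)
-362 + v*(391/143) = -362 + (-202489/2223 + 3400*I*√2/57)*(391/143) = -362 + (-79173199/317889 + 1329400*I*√2/8151) = -194249017/317889 + 1329400*I*√2/8151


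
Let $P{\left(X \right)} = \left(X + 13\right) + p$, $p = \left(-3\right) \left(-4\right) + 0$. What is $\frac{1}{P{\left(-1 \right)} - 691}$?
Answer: $- \frac{1}{667} \approx -0.0014993$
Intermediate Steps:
$p = 12$ ($p = 12 + 0 = 12$)
$P{\left(X \right)} = 25 + X$ ($P{\left(X \right)} = \left(X + 13\right) + 12 = \left(13 + X\right) + 12 = 25 + X$)
$\frac{1}{P{\left(-1 \right)} - 691} = \frac{1}{\left(25 - 1\right) - 691} = \frac{1}{24 - 691} = \frac{1}{-667} = - \frac{1}{667}$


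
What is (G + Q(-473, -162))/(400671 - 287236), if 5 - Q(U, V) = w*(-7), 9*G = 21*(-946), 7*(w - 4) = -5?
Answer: -934/48615 ≈ -0.019212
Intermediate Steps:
w = 23/7 (w = 4 + (⅐)*(-5) = 4 - 5/7 = 23/7 ≈ 3.2857)
G = -6622/3 (G = (21*(-946))/9 = (⅑)*(-19866) = -6622/3 ≈ -2207.3)
Q(U, V) = 28 (Q(U, V) = 5 - 23*(-7)/7 = 5 - 1*(-23) = 5 + 23 = 28)
(G + Q(-473, -162))/(400671 - 287236) = (-6622/3 + 28)/(400671 - 287236) = -6538/3/113435 = -6538/3*1/113435 = -934/48615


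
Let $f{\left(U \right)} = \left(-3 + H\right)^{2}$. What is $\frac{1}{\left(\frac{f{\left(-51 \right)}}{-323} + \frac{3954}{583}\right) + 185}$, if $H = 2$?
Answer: $\frac{188309}{36113724} \approx 0.0052143$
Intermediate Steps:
$f{\left(U \right)} = 1$ ($f{\left(U \right)} = \left(-3 + 2\right)^{2} = \left(-1\right)^{2} = 1$)
$\frac{1}{\left(\frac{f{\left(-51 \right)}}{-323} + \frac{3954}{583}\right) + 185} = \frac{1}{\left(1 \frac{1}{-323} + \frac{3954}{583}\right) + 185} = \frac{1}{\left(1 \left(- \frac{1}{323}\right) + 3954 \cdot \frac{1}{583}\right) + 185} = \frac{1}{\left(- \frac{1}{323} + \frac{3954}{583}\right) + 185} = \frac{1}{\frac{1276559}{188309} + 185} = \frac{1}{\frac{36113724}{188309}} = \frac{188309}{36113724}$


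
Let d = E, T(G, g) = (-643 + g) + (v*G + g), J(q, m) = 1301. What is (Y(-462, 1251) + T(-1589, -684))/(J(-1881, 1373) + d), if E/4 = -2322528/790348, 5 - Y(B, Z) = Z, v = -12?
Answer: 240311389/19595243 ≈ 12.264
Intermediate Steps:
Y(B, Z) = 5 - Z
T(G, g) = -643 - 12*G + 2*g (T(G, g) = (-643 + g) + (-12*G + g) = (-643 + g) + (g - 12*G) = -643 - 12*G + 2*g)
E = -178656/15199 (E = 4*(-2322528/790348) = 4*(-2322528*1/790348) = 4*(-44664/15199) = -178656/15199 ≈ -11.754)
d = -178656/15199 ≈ -11.754
(Y(-462, 1251) + T(-1589, -684))/(J(-1881, 1373) + d) = ((5 - 1*1251) + (-643 - 12*(-1589) + 2*(-684)))/(1301 - 178656/15199) = ((5 - 1251) + (-643 + 19068 - 1368))/(19595243/15199) = (-1246 + 17057)*(15199/19595243) = 15811*(15199/19595243) = 240311389/19595243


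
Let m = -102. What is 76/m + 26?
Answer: 1288/51 ≈ 25.255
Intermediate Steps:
76/m + 26 = 76/(-102) + 26 = -1/102*76 + 26 = -38/51 + 26 = 1288/51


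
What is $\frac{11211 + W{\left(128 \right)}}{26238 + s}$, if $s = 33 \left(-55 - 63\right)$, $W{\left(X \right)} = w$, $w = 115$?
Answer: $\frac{809}{1596} \approx 0.50689$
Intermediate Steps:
$W{\left(X \right)} = 115$
$s = -3894$ ($s = 33 \left(-118\right) = -3894$)
$\frac{11211 + W{\left(128 \right)}}{26238 + s} = \frac{11211 + 115}{26238 - 3894} = \frac{11326}{22344} = 11326 \cdot \frac{1}{22344} = \frac{809}{1596}$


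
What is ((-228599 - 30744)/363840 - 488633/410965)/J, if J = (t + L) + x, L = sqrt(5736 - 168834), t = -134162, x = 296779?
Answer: -711424674015587/60832615750246130880 + 56873025343*I*sqrt(18122)/263608001584399900480 ≈ -1.1695e-5 + 2.9044e-8*I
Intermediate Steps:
L = 3*I*sqrt(18122) (L = sqrt(-163098) = 3*I*sqrt(18122) ≈ 403.85*I)
J = 162617 + 3*I*sqrt(18122) (J = (-134162 + 3*I*sqrt(18122)) + 296779 = 162617 + 3*I*sqrt(18122) ≈ 1.6262e+5 + 403.85*I)
((-228599 - 30744)/363840 - 488633/410965)/J = ((-228599 - 30744)/363840 - 488633/410965)/(162617 + 3*I*sqrt(18122)) = (-259343*1/363840 - 488633*1/410965)/(162617 + 3*I*sqrt(18122)) = (-259343/363840 - 488633/410965)/(162617 + 3*I*sqrt(18122)) = -56873025343/(29905101120*(162617 + 3*I*sqrt(18122)))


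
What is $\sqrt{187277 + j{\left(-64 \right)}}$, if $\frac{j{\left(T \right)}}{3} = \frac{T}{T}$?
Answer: $4 \sqrt{11705} \approx 432.76$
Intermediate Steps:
$j{\left(T \right)} = 3$ ($j{\left(T \right)} = 3 \frac{T}{T} = 3 \cdot 1 = 3$)
$\sqrt{187277 + j{\left(-64 \right)}} = \sqrt{187277 + 3} = \sqrt{187280} = 4 \sqrt{11705}$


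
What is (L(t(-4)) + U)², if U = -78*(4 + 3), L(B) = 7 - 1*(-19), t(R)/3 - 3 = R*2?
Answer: 270400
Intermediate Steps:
t(R) = 9 + 6*R (t(R) = 9 + 3*(R*2) = 9 + 3*(2*R) = 9 + 6*R)
L(B) = 26 (L(B) = 7 + 19 = 26)
U = -546 (U = -78*7 = -39*14 = -546)
(L(t(-4)) + U)² = (26 - 546)² = (-520)² = 270400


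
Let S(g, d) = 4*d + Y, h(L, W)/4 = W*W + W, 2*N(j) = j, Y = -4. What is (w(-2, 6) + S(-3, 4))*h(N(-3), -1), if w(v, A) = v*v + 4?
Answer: 0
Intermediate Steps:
N(j) = j/2
w(v, A) = 4 + v**2 (w(v, A) = v**2 + 4 = 4 + v**2)
h(L, W) = 4*W + 4*W**2 (h(L, W) = 4*(W*W + W) = 4*(W**2 + W) = 4*(W + W**2) = 4*W + 4*W**2)
S(g, d) = -4 + 4*d (S(g, d) = 4*d - 4 = -4 + 4*d)
(w(-2, 6) + S(-3, 4))*h(N(-3), -1) = ((4 + (-2)**2) + (-4 + 4*4))*(4*(-1)*(1 - 1)) = ((4 + 4) + (-4 + 16))*(4*(-1)*0) = (8 + 12)*0 = 20*0 = 0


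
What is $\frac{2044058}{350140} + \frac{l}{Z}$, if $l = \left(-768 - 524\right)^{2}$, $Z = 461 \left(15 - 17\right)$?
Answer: $- \frac{145647868871}{80707270} \approx -1804.6$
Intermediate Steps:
$Z = -922$ ($Z = 461 \left(-2\right) = -922$)
$l = 1669264$ ($l = \left(-1292\right)^{2} = 1669264$)
$\frac{2044058}{350140} + \frac{l}{Z} = \frac{2044058}{350140} + \frac{1669264}{-922} = 2044058 \cdot \frac{1}{350140} + 1669264 \left(- \frac{1}{922}\right) = \frac{1022029}{175070} - \frac{834632}{461} = - \frac{145647868871}{80707270}$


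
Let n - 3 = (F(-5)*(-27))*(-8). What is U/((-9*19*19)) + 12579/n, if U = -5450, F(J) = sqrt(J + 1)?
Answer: 126639707/67374513 - 603792*I/20737 ≈ 1.8796 - 29.117*I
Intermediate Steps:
F(J) = sqrt(1 + J)
n = 3 + 432*I (n = 3 + (sqrt(1 - 5)*(-27))*(-8) = 3 + (sqrt(-4)*(-27))*(-8) = 3 + ((2*I)*(-27))*(-8) = 3 - 54*I*(-8) = 3 + 432*I ≈ 3.0 + 432.0*I)
U/((-9*19*19)) + 12579/n = -5450/(-9*19*19) + 12579/(3 + 432*I) = -5450/((-171*19)) + 12579*((3 - 432*I)/186633) = -5450/(-3249) + 4193*(3 - 432*I)/62211 = -5450*(-1/3249) + 4193*(3 - 432*I)/62211 = 5450/3249 + 4193*(3 - 432*I)/62211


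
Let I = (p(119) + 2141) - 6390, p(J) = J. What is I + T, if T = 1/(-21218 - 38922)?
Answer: -248378201/60140 ≈ -4130.0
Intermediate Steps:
T = -1/60140 (T = 1/(-60140) = -1/60140 ≈ -1.6628e-5)
I = -4130 (I = (119 + 2141) - 6390 = 2260 - 6390 = -4130)
I + T = -4130 - 1/60140 = -248378201/60140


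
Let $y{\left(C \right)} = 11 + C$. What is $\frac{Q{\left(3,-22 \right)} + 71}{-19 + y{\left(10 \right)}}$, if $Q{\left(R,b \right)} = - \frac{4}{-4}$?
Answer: $36$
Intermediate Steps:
$Q{\left(R,b \right)} = 1$ ($Q{\left(R,b \right)} = \left(-4\right) \left(- \frac{1}{4}\right) = 1$)
$\frac{Q{\left(3,-22 \right)} + 71}{-19 + y{\left(10 \right)}} = \frac{1 + 71}{-19 + \left(11 + 10\right)} = \frac{72}{-19 + 21} = \frac{72}{2} = 72 \cdot \frac{1}{2} = 36$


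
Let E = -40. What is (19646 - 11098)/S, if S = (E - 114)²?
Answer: 2137/5929 ≈ 0.36043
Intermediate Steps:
S = 23716 (S = (-40 - 114)² = (-154)² = 23716)
(19646 - 11098)/S = (19646 - 11098)/23716 = 8548*(1/23716) = 2137/5929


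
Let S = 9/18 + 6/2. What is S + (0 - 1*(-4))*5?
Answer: 47/2 ≈ 23.500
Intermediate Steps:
S = 7/2 (S = 9*(1/18) + 6*(1/2) = 1/2 + 3 = 7/2 ≈ 3.5000)
S + (0 - 1*(-4))*5 = 7/2 + (0 - 1*(-4))*5 = 7/2 + (0 + 4)*5 = 7/2 + 4*5 = 7/2 + 20 = 47/2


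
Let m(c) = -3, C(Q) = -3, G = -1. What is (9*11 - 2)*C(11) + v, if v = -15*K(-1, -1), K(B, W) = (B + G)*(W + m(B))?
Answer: -411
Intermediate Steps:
K(B, W) = (-1 + B)*(-3 + W) (K(B, W) = (B - 1)*(W - 3) = (-1 + B)*(-3 + W))
v = -120 (v = -15*(3 - 1*(-1) - 3*(-1) - 1*(-1)) = -15*(3 + 1 + 3 + 1) = -15*8 = -120)
(9*11 - 2)*C(11) + v = (9*11 - 2)*(-3) - 120 = (99 - 2)*(-3) - 120 = 97*(-3) - 120 = -291 - 120 = -411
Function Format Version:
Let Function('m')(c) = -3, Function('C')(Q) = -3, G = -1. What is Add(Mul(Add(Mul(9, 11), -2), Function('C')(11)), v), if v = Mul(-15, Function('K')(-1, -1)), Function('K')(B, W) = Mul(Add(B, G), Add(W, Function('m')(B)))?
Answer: -411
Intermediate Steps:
Function('K')(B, W) = Mul(Add(-1, B), Add(-3, W)) (Function('K')(B, W) = Mul(Add(B, -1), Add(W, -3)) = Mul(Add(-1, B), Add(-3, W)))
v = -120 (v = Mul(-15, Add(3, Mul(-1, -1), Mul(-3, -1), Mul(-1, -1))) = Mul(-15, Add(3, 1, 3, 1)) = Mul(-15, 8) = -120)
Add(Mul(Add(Mul(9, 11), -2), Function('C')(11)), v) = Add(Mul(Add(Mul(9, 11), -2), -3), -120) = Add(Mul(Add(99, -2), -3), -120) = Add(Mul(97, -3), -120) = Add(-291, -120) = -411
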